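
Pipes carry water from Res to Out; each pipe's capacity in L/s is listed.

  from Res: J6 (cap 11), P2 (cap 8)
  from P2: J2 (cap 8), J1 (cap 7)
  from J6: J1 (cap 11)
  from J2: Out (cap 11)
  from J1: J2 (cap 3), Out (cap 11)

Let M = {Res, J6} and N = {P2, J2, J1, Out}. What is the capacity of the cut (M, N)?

Edges leaving {Res, J6}: Res→P2 (8), J6→J1 (11).
Cut capacity = 8 + 11 = 19.

19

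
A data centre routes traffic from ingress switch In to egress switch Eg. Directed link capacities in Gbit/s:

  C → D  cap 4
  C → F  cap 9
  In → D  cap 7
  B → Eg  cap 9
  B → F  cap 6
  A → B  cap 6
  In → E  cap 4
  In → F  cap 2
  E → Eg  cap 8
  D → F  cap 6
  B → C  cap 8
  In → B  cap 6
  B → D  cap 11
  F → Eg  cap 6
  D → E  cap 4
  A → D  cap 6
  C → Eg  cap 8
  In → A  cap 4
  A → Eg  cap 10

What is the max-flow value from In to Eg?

23

Augment In→A→Eg: bottleneck 4, flow now 4.
Augment In→B→Eg: bottleneck 6, flow now 10.
Augment In→E→Eg: bottleneck 4, flow now 14.
Augment In→F→Eg: bottleneck 2, flow now 16.
Augment In→D→E→Eg: bottleneck 4, flow now 20.
Augment In→D→F→Eg: bottleneck 3, flow now 23.
No augmenting path remains; maximum flow = 23.
In the residual graph, reachable from In: {In}.
Min-cut edges: In→A (4), In→B (6), In→D (7), In→E (4), In→F (2); capacity 4 + 6 + 7 + 4 + 2 = 23.
This cut is saturated, so no flow can exceed 23.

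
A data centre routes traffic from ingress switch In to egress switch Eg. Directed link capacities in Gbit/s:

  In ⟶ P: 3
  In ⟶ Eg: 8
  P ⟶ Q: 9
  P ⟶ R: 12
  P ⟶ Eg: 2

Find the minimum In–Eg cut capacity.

10

Augment In→Eg: bottleneck 8, flow now 8.
Augment In→P→Eg: bottleneck 2, flow now 10.
No augmenting path remains; maximum flow = 10.
By max-flow min-cut, the minimum cut capacity equals the max flow.
In the residual graph, reachable from In: {In, P, Q, R}.
Min-cut edges: In→Eg (8), P→Eg (2); capacity 8 + 2 = 10.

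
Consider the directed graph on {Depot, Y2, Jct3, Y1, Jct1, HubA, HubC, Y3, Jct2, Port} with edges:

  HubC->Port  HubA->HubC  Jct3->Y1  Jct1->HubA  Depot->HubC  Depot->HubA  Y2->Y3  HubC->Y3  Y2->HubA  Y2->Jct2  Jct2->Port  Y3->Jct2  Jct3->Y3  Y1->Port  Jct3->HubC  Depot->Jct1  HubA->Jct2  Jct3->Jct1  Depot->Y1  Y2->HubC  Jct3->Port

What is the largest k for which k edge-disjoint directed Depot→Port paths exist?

Assign every edge capacity 1; by Menger, the answer equals the max flow.
Path Depot→Y1→Port (+1); total 1.
Path Depot→HubC→Port (+1); total 2.
Path Depot→HubA→Jct2→Port (+1); total 3.
No residual Depot→Port path; max flow = 3.
Certifying cut of size 3: {Depot→Y1, HubC→Port, Jct2→Port}.

3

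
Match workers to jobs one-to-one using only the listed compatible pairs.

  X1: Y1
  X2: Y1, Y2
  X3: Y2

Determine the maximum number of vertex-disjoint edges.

Unit-capacity flow: source→left, listed edges, right→sink; max matching = max flow.
Augmenting path X1→Y1 (+1); matched 1.
Augmenting path X2→Y2 (+1); matched 2.
No augmenting path remains; maximum matching = 2.
König certificate: {Y1, Y2} is a vertex cover of size 2 (every listed pair touches it), so no matching can be larger.

2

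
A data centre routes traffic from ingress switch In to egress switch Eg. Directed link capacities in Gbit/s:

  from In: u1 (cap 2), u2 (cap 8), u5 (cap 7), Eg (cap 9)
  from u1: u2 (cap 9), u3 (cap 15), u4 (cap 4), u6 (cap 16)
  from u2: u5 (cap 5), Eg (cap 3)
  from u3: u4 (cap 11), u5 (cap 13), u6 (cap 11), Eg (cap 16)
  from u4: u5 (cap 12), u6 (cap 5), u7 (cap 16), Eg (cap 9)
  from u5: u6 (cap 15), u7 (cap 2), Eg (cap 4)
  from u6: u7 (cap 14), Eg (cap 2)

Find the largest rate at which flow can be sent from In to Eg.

20

Augment In→Eg: bottleneck 9, flow now 9.
Augment In→u2→Eg: bottleneck 3, flow now 12.
Augment In→u5→Eg: bottleneck 4, flow now 16.
Augment In→u1→u3→Eg: bottleneck 2, flow now 18.
Augment In→u5→u6→Eg: bottleneck 2, flow now 20.
No augmenting path remains; maximum flow = 20.
In the residual graph, reachable from In: {In, u2, u5, u6, u7}.
Min-cut edges: In→u1 (2), In→Eg (9), u2→Eg (3), u5→Eg (4), u6→Eg (2); capacity 2 + 9 + 3 + 4 + 2 = 20.
This cut is saturated, so no flow can exceed 20.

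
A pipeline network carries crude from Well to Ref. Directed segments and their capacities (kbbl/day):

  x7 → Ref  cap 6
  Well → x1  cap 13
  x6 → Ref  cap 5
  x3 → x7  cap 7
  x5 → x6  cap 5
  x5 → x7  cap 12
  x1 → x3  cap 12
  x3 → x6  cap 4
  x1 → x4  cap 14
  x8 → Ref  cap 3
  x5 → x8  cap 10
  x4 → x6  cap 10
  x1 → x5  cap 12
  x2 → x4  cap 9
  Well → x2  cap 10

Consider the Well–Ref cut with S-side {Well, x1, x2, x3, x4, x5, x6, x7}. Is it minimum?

No — its capacity is 21, but the minimum cut has capacity 14.

Given cut capacity: 10 + 5 + 6 = 21.
Augment Well→x1→x3→x6→Ref: bottleneck 4, flow now 4.
Augment Well→x1→x3→x7→Ref: bottleneck 6, flow now 10.
Augment Well→x1→x4→x6→Ref: bottleneck 1, flow now 11.
Augment Well→x1→x5→x8→Ref: bottleneck 2, flow now 13.
Augment Well→x2→x4→x1→x5→x8→Ref: bottleneck 1, flow now 14. (uses reverse residual edge)
No augmenting path remains; maximum flow = 14.
In the residual graph, reachable from Well: {Well, x1, x2, x3, x4, x5, x6, x7, x8}.
Min-cut edges: x6→Ref (5), x7→Ref (6), x8→Ref (3); capacity 5 + 6 + 3 = 14.
Cut capacity 21 exceeds the max flow 14, so it is not minimum.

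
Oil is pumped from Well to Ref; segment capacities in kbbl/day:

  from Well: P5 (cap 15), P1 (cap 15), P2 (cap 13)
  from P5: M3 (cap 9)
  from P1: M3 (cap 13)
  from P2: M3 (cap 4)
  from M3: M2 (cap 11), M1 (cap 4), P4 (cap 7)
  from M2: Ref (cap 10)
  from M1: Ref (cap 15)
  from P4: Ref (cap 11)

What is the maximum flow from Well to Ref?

21

Augment Well→P5→M3→M2→Ref: bottleneck 9, flow now 9.
Augment Well→P1→M3→M2→Ref: bottleneck 1, flow now 10.
Augment Well→P1→M3→M1→Ref: bottleneck 4, flow now 14.
Augment Well→P1→M3→P4→Ref: bottleneck 7, flow now 21.
No augmenting path remains; maximum flow = 21.
In the residual graph, reachable from Well: {Well, P5, P1, P2, M3, M2}.
Min-cut edges: M3→M1 (4), M3→P4 (7), M2→Ref (10); capacity 4 + 7 + 10 = 21.
This cut is saturated, so no flow can exceed 21.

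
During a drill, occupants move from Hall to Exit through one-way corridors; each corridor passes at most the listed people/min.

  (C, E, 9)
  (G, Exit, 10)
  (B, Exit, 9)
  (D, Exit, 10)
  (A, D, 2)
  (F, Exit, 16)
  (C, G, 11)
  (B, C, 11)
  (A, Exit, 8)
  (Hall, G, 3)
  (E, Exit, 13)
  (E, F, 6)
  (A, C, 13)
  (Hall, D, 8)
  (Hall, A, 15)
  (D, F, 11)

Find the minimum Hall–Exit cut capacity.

26

Augment Hall→A→Exit: bottleneck 8, flow now 8.
Augment Hall→D→Exit: bottleneck 8, flow now 16.
Augment Hall→G→Exit: bottleneck 3, flow now 19.
Augment Hall→A→D→Exit: bottleneck 2, flow now 21.
Augment Hall→A→C→E→Exit: bottleneck 5, flow now 26.
No augmenting path remains; maximum flow = 26.
By max-flow min-cut, the minimum cut capacity equals the max flow.
In the residual graph, reachable from Hall: {Hall}.
Min-cut edges: Hall→A (15), Hall→D (8), Hall→G (3); capacity 15 + 8 + 3 = 26.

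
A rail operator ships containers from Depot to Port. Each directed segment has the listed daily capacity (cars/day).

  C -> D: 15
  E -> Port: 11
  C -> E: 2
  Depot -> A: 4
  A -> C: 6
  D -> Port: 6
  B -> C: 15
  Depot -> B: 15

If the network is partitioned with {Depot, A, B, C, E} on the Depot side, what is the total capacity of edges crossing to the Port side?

26

Edges leaving {Depot, A, B, C, E}: C→D (15), E→Port (11).
Cut capacity = 15 + 11 = 26.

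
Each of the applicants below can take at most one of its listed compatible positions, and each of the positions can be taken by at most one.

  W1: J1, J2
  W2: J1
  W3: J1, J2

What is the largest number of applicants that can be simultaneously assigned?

Unit-capacity flow: source→left, listed edges, right→sink; max matching = max flow.
Augmenting path W1→J1 (+1); matched 1.
Augmenting path W3→J2 (+1); matched 2.
No augmenting path remains; maximum matching = 2.
König certificate: {J1, J2} is a vertex cover of size 2 (every listed pair touches it), so no matching can be larger.

2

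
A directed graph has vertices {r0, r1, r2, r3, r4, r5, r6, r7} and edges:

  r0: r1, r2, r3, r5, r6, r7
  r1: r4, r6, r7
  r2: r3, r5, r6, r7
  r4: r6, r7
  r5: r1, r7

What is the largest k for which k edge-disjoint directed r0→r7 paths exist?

Assign every edge capacity 1; by Menger, the answer equals the max flow.
Path r0→r7 (+1); total 1.
Path r0→r1→r7 (+1); total 2.
Path r0→r2→r7 (+1); total 3.
Path r0→r5→r7 (+1); total 4.
No residual r0→r7 path; max flow = 4.
Certifying cut of size 4: {r0→r1, r0→r2, r0→r5, r0→r7}.

4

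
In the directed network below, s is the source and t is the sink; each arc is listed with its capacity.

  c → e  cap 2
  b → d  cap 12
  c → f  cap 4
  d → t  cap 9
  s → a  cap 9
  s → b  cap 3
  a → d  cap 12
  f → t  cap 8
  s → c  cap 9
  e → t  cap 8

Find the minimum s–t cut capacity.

15

Augment s→a→d→t: bottleneck 9, flow now 9.
Augment s→c→e→t: bottleneck 2, flow now 11.
Augment s→c→f→t: bottleneck 4, flow now 15.
No augmenting path remains; maximum flow = 15.
By max-flow min-cut, the minimum cut capacity equals the max flow.
In the residual graph, reachable from s: {s, a, b, c, d}.
Min-cut edges: c→e (2), c→f (4), d→t (9); capacity 2 + 4 + 9 = 15.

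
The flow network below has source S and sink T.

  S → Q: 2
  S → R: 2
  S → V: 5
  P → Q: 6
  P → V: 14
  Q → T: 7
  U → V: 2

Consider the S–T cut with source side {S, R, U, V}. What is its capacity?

Edges leaving {S, R, U, V}: S→Q (2).
Cut capacity = 2 = 2.

2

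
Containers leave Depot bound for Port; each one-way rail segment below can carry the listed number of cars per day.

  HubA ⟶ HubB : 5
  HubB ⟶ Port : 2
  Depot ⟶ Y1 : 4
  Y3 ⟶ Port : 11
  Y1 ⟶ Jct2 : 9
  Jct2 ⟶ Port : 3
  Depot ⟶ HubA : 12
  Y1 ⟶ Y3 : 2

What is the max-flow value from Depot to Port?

6

Augment Depot→Y1→Y3→Port: bottleneck 2, flow now 2.
Augment Depot→Y1→Jct2→Port: bottleneck 2, flow now 4.
Augment Depot→HubA→HubB→Port: bottleneck 2, flow now 6.
No augmenting path remains; maximum flow = 6.
In the residual graph, reachable from Depot: {Depot, HubA, HubB}.
Min-cut edges: Depot→Y1 (4), HubB→Port (2); capacity 4 + 2 = 6.
This cut is saturated, so no flow can exceed 6.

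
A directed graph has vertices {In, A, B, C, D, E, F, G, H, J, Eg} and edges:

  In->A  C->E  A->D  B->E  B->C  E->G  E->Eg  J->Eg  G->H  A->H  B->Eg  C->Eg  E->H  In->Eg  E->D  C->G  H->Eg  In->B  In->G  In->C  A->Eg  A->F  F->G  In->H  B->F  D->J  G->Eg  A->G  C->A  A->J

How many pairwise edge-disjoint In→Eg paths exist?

6

Assign every edge capacity 1; by Menger, the answer equals the max flow.
Path In→Eg (+1); total 1.
Path In→A→Eg (+1); total 2.
Path In→B→Eg (+1); total 3.
Path In→C→Eg (+1); total 4.
Path In→G→Eg (+1); total 5.
Path In→H→Eg (+1); total 6.
No residual In→Eg path; max flow = 6.
Certifying cut of size 6: {In→A, In→B, In→C, In→Eg, In→G, In→H}.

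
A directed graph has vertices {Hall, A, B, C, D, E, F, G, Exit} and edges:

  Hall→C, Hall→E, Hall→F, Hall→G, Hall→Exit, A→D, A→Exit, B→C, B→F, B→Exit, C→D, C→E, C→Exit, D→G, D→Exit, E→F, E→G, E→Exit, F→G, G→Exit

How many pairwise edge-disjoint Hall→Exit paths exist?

Assign every edge capacity 1; by Menger, the answer equals the max flow.
Path Hall→Exit (+1); total 1.
Path Hall→C→Exit (+1); total 2.
Path Hall→E→Exit (+1); total 3.
Path Hall→G→Exit (+1); total 4.
No residual Hall→Exit path; max flow = 4.
Certifying cut of size 4: {G→Exit, Hall→C, Hall→E, Hall→Exit}.

4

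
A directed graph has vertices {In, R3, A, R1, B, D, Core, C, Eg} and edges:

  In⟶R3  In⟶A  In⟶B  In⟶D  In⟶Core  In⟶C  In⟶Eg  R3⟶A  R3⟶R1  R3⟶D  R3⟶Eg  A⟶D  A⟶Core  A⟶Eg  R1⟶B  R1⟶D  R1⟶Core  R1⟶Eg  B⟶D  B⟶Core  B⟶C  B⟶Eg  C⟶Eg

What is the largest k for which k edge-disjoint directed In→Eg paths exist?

Assign every edge capacity 1; by Menger, the answer equals the max flow.
Path In→Eg (+1); total 1.
Path In→R3→Eg (+1); total 2.
Path In→A→Eg (+1); total 3.
Path In→B→Eg (+1); total 4.
Path In→C→Eg (+1); total 5.
No residual In→Eg path; max flow = 5.
Certifying cut of size 5: {In→A, In→B, In→C, In→Eg, In→R3}.

5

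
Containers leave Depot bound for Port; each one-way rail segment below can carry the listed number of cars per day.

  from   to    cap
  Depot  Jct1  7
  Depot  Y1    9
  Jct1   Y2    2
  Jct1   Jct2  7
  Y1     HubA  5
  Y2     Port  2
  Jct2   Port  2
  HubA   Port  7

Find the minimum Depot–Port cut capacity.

9

Augment Depot→Jct1→Y2→Port: bottleneck 2, flow now 2.
Augment Depot→Jct1→Jct2→Port: bottleneck 2, flow now 4.
Augment Depot→Y1→HubA→Port: bottleneck 5, flow now 9.
No augmenting path remains; maximum flow = 9.
By max-flow min-cut, the minimum cut capacity equals the max flow.
In the residual graph, reachable from Depot: {Depot, Jct1, Y1, Jct2}.
Min-cut edges: Jct1→Y2 (2), Y1→HubA (5), Jct2→Port (2); capacity 2 + 5 + 2 = 9.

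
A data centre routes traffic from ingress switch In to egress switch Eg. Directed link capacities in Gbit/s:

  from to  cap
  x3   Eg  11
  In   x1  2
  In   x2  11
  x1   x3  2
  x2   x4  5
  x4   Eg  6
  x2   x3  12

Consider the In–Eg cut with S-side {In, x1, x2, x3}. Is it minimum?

No — its capacity is 16, but the minimum cut has capacity 13.

Given cut capacity: 5 + 11 = 16.
Augment In→x1→x3→Eg: bottleneck 2, flow now 2.
Augment In→x2→x3→Eg: bottleneck 9, flow now 11.
Augment In→x2→x4→Eg: bottleneck 2, flow now 13.
No augmenting path remains; maximum flow = 13.
In the residual graph, reachable from In: {In}.
Min-cut edges: In→x1 (2), In→x2 (11); capacity 2 + 11 = 13.
Cut capacity 16 exceeds the max flow 13, so it is not minimum.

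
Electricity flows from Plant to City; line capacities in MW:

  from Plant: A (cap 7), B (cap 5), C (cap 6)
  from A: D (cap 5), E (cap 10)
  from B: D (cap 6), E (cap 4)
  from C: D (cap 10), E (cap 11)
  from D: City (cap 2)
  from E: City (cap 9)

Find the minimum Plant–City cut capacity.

11

Augment Plant→A→D→City: bottleneck 2, flow now 2.
Augment Plant→A→E→City: bottleneck 5, flow now 7.
Augment Plant→B→E→City: bottleneck 4, flow now 11.
No augmenting path remains; maximum flow = 11.
By max-flow min-cut, the minimum cut capacity equals the max flow.
In the residual graph, reachable from Plant: {Plant, A, B, C, D, E}.
Min-cut edges: D→City (2), E→City (9); capacity 2 + 9 = 11.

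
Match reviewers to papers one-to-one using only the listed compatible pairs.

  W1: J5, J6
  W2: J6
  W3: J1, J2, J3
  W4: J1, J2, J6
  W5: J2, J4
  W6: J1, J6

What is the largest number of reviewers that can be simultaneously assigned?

6

Unit-capacity flow: source→left, listed edges, right→sink; max matching = max flow.
Augmenting path W1→J5 (+1); matched 1.
Augmenting path W2→J6 (+1); matched 2.
Augmenting path W3→J1 (+1); matched 3.
Augmenting path W4→J2 (+1); matched 4.
Augmenting path W5→J4 (+1); matched 5.
Augmenting path W6→J1→W3→J3 (+1); matched 6.
No augmenting path remains; maximum matching = 6.
König certificate: {W1, W2, W3, W4, W5, W6} is a vertex cover of size 6 (every listed pair touches it), so no matching can be larger.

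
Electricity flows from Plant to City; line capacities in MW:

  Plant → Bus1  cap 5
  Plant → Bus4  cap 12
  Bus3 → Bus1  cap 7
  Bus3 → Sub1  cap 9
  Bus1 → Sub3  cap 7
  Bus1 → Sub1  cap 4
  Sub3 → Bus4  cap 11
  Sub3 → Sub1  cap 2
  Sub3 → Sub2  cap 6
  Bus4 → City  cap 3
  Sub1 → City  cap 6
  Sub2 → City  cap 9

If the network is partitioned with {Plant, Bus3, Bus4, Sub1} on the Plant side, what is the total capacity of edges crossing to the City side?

21

Edges leaving {Plant, Bus3, Bus4, Sub1}: Plant→Bus1 (5), Bus3→Bus1 (7), Bus4→City (3), Sub1→City (6).
Cut capacity = 5 + 7 + 3 + 6 = 21.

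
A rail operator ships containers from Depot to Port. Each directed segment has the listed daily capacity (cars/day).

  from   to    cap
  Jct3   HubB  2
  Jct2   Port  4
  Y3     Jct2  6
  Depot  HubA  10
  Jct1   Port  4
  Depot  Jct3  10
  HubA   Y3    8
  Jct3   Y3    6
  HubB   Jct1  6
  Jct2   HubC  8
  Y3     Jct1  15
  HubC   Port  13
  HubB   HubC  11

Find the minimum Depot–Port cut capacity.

12

Augment Depot→HubA→Y3→Jct1→Port: bottleneck 4, flow now 4.
Augment Depot→HubA→Y3→Jct2→Port: bottleneck 4, flow now 8.
Augment Depot→Jct3→HubB→HubC→Port: bottleneck 2, flow now 10.
Augment Depot→Jct3→Y3→Jct2→HubC→Port: bottleneck 2, flow now 12.
No augmenting path remains; maximum flow = 12.
By max-flow min-cut, the minimum cut capacity equals the max flow.
In the residual graph, reachable from Depot: {Depot, HubA, Jct3, Y3, Jct1}.
Min-cut edges: Jct3→HubB (2), Y3→Jct2 (6), Jct1→Port (4); capacity 2 + 6 + 4 = 12.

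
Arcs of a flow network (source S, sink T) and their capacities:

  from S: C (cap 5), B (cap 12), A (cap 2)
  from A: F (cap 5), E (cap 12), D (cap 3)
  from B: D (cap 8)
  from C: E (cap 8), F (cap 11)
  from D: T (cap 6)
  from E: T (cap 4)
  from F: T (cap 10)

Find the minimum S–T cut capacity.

Augment S→A→D→T: bottleneck 2, flow now 2.
Augment S→B→D→T: bottleneck 4, flow now 6.
Augment S→C→E→T: bottleneck 4, flow now 10.
Augment S→C→F→T: bottleneck 1, flow now 11.
Augment S→B→D→A→F→T: bottleneck 2, flow now 13. (uses reverse residual edge)
No augmenting path remains; maximum flow = 13.
By max-flow min-cut, the minimum cut capacity equals the max flow.
In the residual graph, reachable from S: {S, B, D}.
Min-cut edges: S→A (2), S→C (5), D→T (6); capacity 2 + 5 + 6 = 13.

13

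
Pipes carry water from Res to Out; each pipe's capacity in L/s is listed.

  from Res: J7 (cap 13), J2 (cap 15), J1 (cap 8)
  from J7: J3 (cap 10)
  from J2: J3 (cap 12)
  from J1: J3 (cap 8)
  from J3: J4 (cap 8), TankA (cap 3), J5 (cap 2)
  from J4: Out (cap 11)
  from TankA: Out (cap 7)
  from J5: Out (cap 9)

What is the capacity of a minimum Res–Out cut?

13

Augment Res→J7→J3→J4→Out: bottleneck 8, flow now 8.
Augment Res→J7→J3→TankA→Out: bottleneck 2, flow now 10.
Augment Res→J2→J3→TankA→Out: bottleneck 1, flow now 11.
Augment Res→J2→J3→J5→Out: bottleneck 2, flow now 13.
No augmenting path remains; maximum flow = 13.
By max-flow min-cut, the minimum cut capacity equals the max flow.
In the residual graph, reachable from Res: {Res, J7, J2, J1, J3}.
Min-cut edges: J3→J4 (8), J3→TankA (3), J3→J5 (2); capacity 8 + 3 + 2 = 13.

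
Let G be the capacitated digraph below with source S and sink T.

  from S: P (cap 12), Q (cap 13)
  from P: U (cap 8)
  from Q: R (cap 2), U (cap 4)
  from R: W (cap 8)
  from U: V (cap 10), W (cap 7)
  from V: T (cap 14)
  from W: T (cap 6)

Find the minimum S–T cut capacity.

14

Augment S→P→U→V→T: bottleneck 8, flow now 8.
Augment S→Q→R→W→T: bottleneck 2, flow now 10.
Augment S→Q→U→V→T: bottleneck 2, flow now 12.
Augment S→Q→U→W→T: bottleneck 2, flow now 14.
No augmenting path remains; maximum flow = 14.
By max-flow min-cut, the minimum cut capacity equals the max flow.
In the residual graph, reachable from S: {S, P, Q}.
Min-cut edges: P→U (8), Q→R (2), Q→U (4); capacity 8 + 2 + 4 = 14.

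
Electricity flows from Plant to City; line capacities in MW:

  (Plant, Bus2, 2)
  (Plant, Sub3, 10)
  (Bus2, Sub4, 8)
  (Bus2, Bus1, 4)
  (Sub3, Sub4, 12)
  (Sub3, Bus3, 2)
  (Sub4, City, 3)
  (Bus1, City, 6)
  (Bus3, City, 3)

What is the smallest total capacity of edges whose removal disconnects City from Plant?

Augment Plant→Bus2→Sub4→City: bottleneck 2, flow now 2.
Augment Plant→Sub3→Sub4→City: bottleneck 1, flow now 3.
Augment Plant→Sub3→Bus3→City: bottleneck 2, flow now 5.
Augment Plant→Sub3→Sub4→Bus2→Bus1→City: bottleneck 2, flow now 7. (uses reverse residual edge)
No augmenting path remains; maximum flow = 7.
By max-flow min-cut, the minimum cut capacity equals the max flow.
In the residual graph, reachable from Plant: {Plant, Sub3, Sub4}.
Min-cut edges: Plant→Bus2 (2), Sub3→Bus3 (2), Sub4→City (3); capacity 2 + 2 + 3 = 7.

7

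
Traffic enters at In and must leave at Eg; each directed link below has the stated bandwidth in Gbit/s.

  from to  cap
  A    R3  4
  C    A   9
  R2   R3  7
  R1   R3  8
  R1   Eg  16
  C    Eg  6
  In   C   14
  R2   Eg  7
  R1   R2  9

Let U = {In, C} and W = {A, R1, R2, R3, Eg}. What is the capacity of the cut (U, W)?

15

Edges leaving {In, C}: C→A (9), C→Eg (6).
Cut capacity = 9 + 6 = 15.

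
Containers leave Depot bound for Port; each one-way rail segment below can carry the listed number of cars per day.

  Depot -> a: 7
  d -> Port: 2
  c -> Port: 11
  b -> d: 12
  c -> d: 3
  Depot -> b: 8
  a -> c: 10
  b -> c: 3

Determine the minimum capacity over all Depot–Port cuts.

12

Augment Depot→a→c→Port: bottleneck 7, flow now 7.
Augment Depot→b→c→Port: bottleneck 3, flow now 10.
Augment Depot→b→d→Port: bottleneck 2, flow now 12.
No augmenting path remains; maximum flow = 12.
By max-flow min-cut, the minimum cut capacity equals the max flow.
In the residual graph, reachable from Depot: {Depot, b, d}.
Min-cut edges: Depot→a (7), b→c (3), d→Port (2); capacity 7 + 3 + 2 = 12.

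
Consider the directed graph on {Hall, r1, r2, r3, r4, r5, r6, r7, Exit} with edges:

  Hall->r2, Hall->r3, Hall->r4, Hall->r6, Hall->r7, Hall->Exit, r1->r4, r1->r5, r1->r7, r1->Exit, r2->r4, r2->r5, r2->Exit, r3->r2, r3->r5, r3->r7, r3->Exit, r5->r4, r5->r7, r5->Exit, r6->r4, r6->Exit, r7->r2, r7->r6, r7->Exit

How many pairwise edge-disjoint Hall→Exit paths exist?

5

Assign every edge capacity 1; by Menger, the answer equals the max flow.
Path Hall→Exit (+1); total 1.
Path Hall→r2→Exit (+1); total 2.
Path Hall→r3→Exit (+1); total 3.
Path Hall→r6→Exit (+1); total 4.
Path Hall→r7→Exit (+1); total 5.
No residual Hall→Exit path; max flow = 5.
Certifying cut of size 5: {Hall→Exit, Hall→r2, Hall→r3, Hall→r6, Hall→r7}.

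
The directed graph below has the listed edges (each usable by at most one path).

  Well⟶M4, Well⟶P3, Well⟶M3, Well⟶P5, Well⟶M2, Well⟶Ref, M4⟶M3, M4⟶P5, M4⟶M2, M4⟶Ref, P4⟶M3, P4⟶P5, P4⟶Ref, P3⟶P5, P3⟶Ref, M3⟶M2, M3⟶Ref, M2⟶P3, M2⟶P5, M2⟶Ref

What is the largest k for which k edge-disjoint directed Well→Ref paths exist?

5

Assign every edge capacity 1; by Menger, the answer equals the max flow.
Path Well→Ref (+1); total 1.
Path Well→M4→Ref (+1); total 2.
Path Well→P3→Ref (+1); total 3.
Path Well→M3→Ref (+1); total 4.
Path Well→M2→Ref (+1); total 5.
No residual Well→Ref path; max flow = 5.
Certifying cut of size 5: {Well→M2, Well→M3, Well→M4, Well→P3, Well→Ref}.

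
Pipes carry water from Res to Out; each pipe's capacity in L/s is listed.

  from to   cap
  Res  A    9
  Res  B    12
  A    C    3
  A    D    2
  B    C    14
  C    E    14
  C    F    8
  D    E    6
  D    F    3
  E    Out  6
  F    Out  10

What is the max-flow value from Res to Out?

Augment Res→A→C→E→Out: bottleneck 3, flow now 3.
Augment Res→A→D→E→Out: bottleneck 2, flow now 5.
Augment Res→B→C→E→Out: bottleneck 1, flow now 6.
Augment Res→B→C→F→Out: bottleneck 8, flow now 14.
Augment Res→B→C→E→D→F→Out: bottleneck 2, flow now 16. (uses reverse residual edge)
No augmenting path remains; maximum flow = 16.
In the residual graph, reachable from Res: {Res, A, B, C, E}.
Min-cut edges: A→D (2), C→F (8), E→Out (6); capacity 2 + 8 + 6 = 16.
This cut is saturated, so no flow can exceed 16.

16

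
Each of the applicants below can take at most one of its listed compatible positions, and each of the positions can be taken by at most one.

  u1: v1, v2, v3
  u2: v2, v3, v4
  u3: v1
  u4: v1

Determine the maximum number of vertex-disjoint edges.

3

Unit-capacity flow: source→left, listed edges, right→sink; max matching = max flow.
Augmenting path u1→v1 (+1); matched 1.
Augmenting path u2→v2 (+1); matched 2.
Augmenting path u3→v1→u1→v3 (+1); matched 3.
No augmenting path remains; maximum matching = 3.
König certificate: {u1, u2, v1} is a vertex cover of size 3 (every listed pair touches it), so no matching can be larger.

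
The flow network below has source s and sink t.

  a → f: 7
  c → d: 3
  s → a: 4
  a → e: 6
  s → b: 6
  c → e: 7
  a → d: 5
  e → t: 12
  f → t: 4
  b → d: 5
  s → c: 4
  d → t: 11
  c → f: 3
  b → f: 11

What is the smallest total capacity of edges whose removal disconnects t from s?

Augment s→a→d→t: bottleneck 4, flow now 4.
Augment s→b→d→t: bottleneck 5, flow now 9.
Augment s→b→f→t: bottleneck 1, flow now 10.
Augment s→c→d→t: bottleneck 2, flow now 12.
Augment s→c→e→t: bottleneck 2, flow now 14.
No augmenting path remains; maximum flow = 14.
By max-flow min-cut, the minimum cut capacity equals the max flow.
In the residual graph, reachable from s: {s}.
Min-cut edges: s→a (4), s→b (6), s→c (4); capacity 4 + 6 + 4 = 14.

14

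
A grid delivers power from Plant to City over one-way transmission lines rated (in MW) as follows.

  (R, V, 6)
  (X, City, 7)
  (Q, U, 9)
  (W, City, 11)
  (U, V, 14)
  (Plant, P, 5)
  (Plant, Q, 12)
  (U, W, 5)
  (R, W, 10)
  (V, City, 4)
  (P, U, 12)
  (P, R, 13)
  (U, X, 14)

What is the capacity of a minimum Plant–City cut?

14

Augment Plant→P→R→V→City: bottleneck 4, flow now 4.
Augment Plant→P→R→W→City: bottleneck 1, flow now 5.
Augment Plant→Q→U→W→City: bottleneck 5, flow now 10.
Augment Plant→Q→U→X→City: bottleneck 4, flow now 14.
No augmenting path remains; maximum flow = 14.
By max-flow min-cut, the minimum cut capacity equals the max flow.
In the residual graph, reachable from Plant: {Plant, Q}.
Min-cut edges: Plant→P (5), Q→U (9); capacity 5 + 9 = 14.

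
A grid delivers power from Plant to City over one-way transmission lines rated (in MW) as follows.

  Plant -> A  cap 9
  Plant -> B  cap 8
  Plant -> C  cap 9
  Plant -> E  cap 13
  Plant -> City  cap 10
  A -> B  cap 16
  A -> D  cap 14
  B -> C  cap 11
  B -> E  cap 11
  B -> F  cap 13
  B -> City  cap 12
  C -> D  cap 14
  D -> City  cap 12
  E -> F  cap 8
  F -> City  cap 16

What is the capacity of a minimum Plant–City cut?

Augment Plant→City: bottleneck 10, flow now 10.
Augment Plant→B→City: bottleneck 8, flow now 18.
Augment Plant→A→B→City: bottleneck 4, flow now 22.
Augment Plant→A→D→City: bottleneck 5, flow now 27.
Augment Plant→C→D→City: bottleneck 7, flow now 34.
Augment Plant→E→F→City: bottleneck 8, flow now 42.
Augment Plant→C→D→A→B→F→City: bottleneck 2, flow now 44. (uses reverse residual edge)
No augmenting path remains; maximum flow = 44.
By max-flow min-cut, the minimum cut capacity equals the max flow.
In the residual graph, reachable from Plant: {Plant, E}.
Min-cut edges: Plant→A (9), Plant→B (8), Plant→C (9), Plant→City (10), E→F (8); capacity 9 + 8 + 9 + 10 + 8 = 44.

44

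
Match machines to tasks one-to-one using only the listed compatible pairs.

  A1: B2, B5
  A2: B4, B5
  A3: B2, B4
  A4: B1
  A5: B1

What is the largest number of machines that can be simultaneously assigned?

4

Unit-capacity flow: source→left, listed edges, right→sink; max matching = max flow.
Augmenting path A1→B2 (+1); matched 1.
Augmenting path A2→B4 (+1); matched 2.
Augmenting path A4→B1 (+1); matched 3.
Augmenting path A3→B2→A1→B5 (+1); matched 4.
No augmenting path remains; maximum matching = 4.
König certificate: {A1, A2, A3, B1} is a vertex cover of size 4 (every listed pair touches it), so no matching can be larger.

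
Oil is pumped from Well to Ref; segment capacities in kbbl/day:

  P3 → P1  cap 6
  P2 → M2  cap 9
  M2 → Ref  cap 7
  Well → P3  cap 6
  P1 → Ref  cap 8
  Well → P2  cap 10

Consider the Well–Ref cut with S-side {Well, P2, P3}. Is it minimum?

Given cut capacity: 9 + 6 = 15.
Augment Well→P2→M2→Ref: bottleneck 7, flow now 7.
Augment Well→P3→P1→Ref: bottleneck 6, flow now 13.
No augmenting path remains; maximum flow = 13.
In the residual graph, reachable from Well: {Well, P2, M2}.
Min-cut edges: Well→P3 (6), M2→Ref (7); capacity 6 + 7 = 13.
Cut capacity 15 exceeds the max flow 13, so it is not minimum.

No — its capacity is 15, but the minimum cut has capacity 13.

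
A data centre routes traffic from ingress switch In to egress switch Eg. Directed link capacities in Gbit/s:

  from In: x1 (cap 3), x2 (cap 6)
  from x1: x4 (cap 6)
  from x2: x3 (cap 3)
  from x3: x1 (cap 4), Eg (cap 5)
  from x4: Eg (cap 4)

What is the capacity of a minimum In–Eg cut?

6

Augment In→x1→x4→Eg: bottleneck 3, flow now 3.
Augment In→x2→x3→Eg: bottleneck 3, flow now 6.
No augmenting path remains; maximum flow = 6.
By max-flow min-cut, the minimum cut capacity equals the max flow.
In the residual graph, reachable from In: {In, x2}.
Min-cut edges: In→x1 (3), x2→x3 (3); capacity 3 + 3 = 6.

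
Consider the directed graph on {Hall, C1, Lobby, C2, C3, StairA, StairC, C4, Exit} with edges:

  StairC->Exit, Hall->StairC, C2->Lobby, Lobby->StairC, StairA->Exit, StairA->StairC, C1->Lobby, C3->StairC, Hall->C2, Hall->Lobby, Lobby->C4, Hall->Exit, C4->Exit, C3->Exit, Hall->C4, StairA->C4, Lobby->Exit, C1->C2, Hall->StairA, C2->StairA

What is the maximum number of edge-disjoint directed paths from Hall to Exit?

Assign every edge capacity 1; by Menger, the answer equals the max flow.
Path Hall→Exit (+1); total 1.
Path Hall→Lobby→Exit (+1); total 2.
Path Hall→StairA→Exit (+1); total 3.
Path Hall→StairC→Exit (+1); total 4.
Path Hall→C4→Exit (+1); total 5.
No residual Hall→Exit path; max flow = 5.
Certifying cut of size 5: {C4→Exit, Hall→Exit, Lobby→Exit, StairA→Exit, StairC→Exit}.

5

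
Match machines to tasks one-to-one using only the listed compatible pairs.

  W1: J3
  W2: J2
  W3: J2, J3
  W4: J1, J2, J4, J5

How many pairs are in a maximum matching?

3

Unit-capacity flow: source→left, listed edges, right→sink; max matching = max flow.
Augmenting path W1→J3 (+1); matched 1.
Augmenting path W2→J2 (+1); matched 2.
Augmenting path W4→J1 (+1); matched 3.
No augmenting path remains; maximum matching = 3.
König certificate: {W4, J2, J3} is a vertex cover of size 3 (every listed pair touches it), so no matching can be larger.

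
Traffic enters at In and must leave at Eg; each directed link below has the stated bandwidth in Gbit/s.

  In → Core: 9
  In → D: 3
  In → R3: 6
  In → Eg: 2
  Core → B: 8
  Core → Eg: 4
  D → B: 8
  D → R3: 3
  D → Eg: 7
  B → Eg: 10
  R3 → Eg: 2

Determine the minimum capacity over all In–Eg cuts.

Augment In→Eg: bottleneck 2, flow now 2.
Augment In→Core→Eg: bottleneck 4, flow now 6.
Augment In→D→Eg: bottleneck 3, flow now 9.
Augment In→R3→Eg: bottleneck 2, flow now 11.
Augment In→Core→B→Eg: bottleneck 5, flow now 16.
No augmenting path remains; maximum flow = 16.
By max-flow min-cut, the minimum cut capacity equals the max flow.
In the residual graph, reachable from In: {In, R3}.
Min-cut edges: In→Core (9), In→D (3), In→Eg (2), R3→Eg (2); capacity 9 + 3 + 2 + 2 = 16.

16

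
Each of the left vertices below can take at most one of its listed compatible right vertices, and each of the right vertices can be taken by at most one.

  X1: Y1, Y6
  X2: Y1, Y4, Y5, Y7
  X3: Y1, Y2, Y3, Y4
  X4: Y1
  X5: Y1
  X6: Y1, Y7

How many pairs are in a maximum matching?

5

Unit-capacity flow: source→left, listed edges, right→sink; max matching = max flow.
Augmenting path X1→Y1 (+1); matched 1.
Augmenting path X2→Y4 (+1); matched 2.
Augmenting path X3→Y2 (+1); matched 3.
Augmenting path X6→Y7 (+1); matched 4.
Augmenting path X4→Y1→X1→Y6 (+1); matched 5.
No augmenting path remains; maximum matching = 5.
König certificate: {X1, X2, X3, X6, Y1} is a vertex cover of size 5 (every listed pair touches it), so no matching can be larger.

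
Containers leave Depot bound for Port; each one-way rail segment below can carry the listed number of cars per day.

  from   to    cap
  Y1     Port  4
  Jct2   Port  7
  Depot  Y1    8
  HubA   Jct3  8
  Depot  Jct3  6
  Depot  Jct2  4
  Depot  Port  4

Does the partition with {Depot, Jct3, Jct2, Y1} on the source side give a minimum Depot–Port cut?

No — its capacity is 15, but the minimum cut has capacity 12.

Given cut capacity: 4 + 7 + 4 = 15.
Augment Depot→Port: bottleneck 4, flow now 4.
Augment Depot→Jct2→Port: bottleneck 4, flow now 8.
Augment Depot→Y1→Port: bottleneck 4, flow now 12.
No augmenting path remains; maximum flow = 12.
In the residual graph, reachable from Depot: {Depot, Jct3, Y1}.
Min-cut edges: Depot→Jct2 (4), Depot→Port (4), Y1→Port (4); capacity 4 + 4 + 4 = 12.
Cut capacity 15 exceeds the max flow 12, so it is not minimum.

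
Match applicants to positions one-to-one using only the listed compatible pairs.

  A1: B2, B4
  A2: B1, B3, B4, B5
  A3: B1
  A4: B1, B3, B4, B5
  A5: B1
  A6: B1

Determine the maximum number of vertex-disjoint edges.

Unit-capacity flow: source→left, listed edges, right→sink; max matching = max flow.
Augmenting path A1→B2 (+1); matched 1.
Augmenting path A2→B1 (+1); matched 2.
Augmenting path A4→B3 (+1); matched 3.
Augmenting path A3→B1→A2→B4 (+1); matched 4.
No augmenting path remains; maximum matching = 4.
König certificate: {A1, A2, A4, B1} is a vertex cover of size 4 (every listed pair touches it), so no matching can be larger.

4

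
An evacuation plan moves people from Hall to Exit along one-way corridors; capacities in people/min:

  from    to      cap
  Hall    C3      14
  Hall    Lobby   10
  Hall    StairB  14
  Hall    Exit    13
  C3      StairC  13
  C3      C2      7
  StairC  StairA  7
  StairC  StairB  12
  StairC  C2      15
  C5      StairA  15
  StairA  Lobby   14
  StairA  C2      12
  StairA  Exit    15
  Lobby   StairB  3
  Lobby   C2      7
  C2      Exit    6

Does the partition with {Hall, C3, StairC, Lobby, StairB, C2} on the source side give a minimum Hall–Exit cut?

Yes — it is a minimum cut (capacity 26).

Given cut capacity: 13 + 7 + 6 = 26.
Augment Hall→Exit: bottleneck 13, flow now 13.
Augment Hall→C3→C2→Exit: bottleneck 6, flow now 19.
Augment Hall→C3→StairC→StairA→Exit: bottleneck 7, flow now 26.
No augmenting path remains; maximum flow = 26.
Cut capacity 26 equals the max flow, so it is a minimum cut.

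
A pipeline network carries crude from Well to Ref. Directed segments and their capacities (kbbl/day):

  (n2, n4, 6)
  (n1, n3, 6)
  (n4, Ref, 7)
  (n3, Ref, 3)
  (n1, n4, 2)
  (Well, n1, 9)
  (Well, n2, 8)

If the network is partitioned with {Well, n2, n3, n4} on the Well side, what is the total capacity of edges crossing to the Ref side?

Edges leaving {Well, n2, n3, n4}: Well→n1 (9), n3→Ref (3), n4→Ref (7).
Cut capacity = 9 + 3 + 7 = 19.

19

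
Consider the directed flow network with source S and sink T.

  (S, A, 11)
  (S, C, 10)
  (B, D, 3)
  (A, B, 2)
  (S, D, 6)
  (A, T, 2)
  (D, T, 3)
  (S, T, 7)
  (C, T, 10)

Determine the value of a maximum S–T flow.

22

Augment S→T: bottleneck 7, flow now 7.
Augment S→A→T: bottleneck 2, flow now 9.
Augment S→C→T: bottleneck 10, flow now 19.
Augment S→D→T: bottleneck 3, flow now 22.
No augmenting path remains; maximum flow = 22.
In the residual graph, reachable from S: {S, A, B, D}.
Min-cut edges: S→C (10), S→T (7), A→T (2), D→T (3); capacity 10 + 7 + 2 + 3 = 22.
This cut is saturated, so no flow can exceed 22.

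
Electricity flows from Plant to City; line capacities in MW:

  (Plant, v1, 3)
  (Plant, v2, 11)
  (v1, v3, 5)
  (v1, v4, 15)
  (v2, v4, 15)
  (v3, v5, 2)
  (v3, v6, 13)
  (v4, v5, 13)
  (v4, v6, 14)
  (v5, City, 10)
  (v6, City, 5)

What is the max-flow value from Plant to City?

Augment Plant→v1→v3→v5→City: bottleneck 2, flow now 2.
Augment Plant→v1→v3→v6→City: bottleneck 1, flow now 3.
Augment Plant→v2→v4→v5→City: bottleneck 8, flow now 11.
Augment Plant→v2→v4→v6→City: bottleneck 3, flow now 14.
No augmenting path remains; maximum flow = 14.
In the residual graph, reachable from Plant: {Plant}.
Min-cut edges: Plant→v1 (3), Plant→v2 (11); capacity 3 + 11 = 14.
This cut is saturated, so no flow can exceed 14.

14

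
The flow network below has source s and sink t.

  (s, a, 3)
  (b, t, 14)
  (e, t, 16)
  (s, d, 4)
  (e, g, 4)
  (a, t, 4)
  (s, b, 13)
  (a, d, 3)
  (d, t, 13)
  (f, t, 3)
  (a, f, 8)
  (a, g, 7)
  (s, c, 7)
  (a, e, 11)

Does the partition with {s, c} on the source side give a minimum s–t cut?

Yes — it is a minimum cut (capacity 20).

Given cut capacity: 3 + 13 + 4 = 20.
Augment s→a→t: bottleneck 3, flow now 3.
Augment s→b→t: bottleneck 13, flow now 16.
Augment s→d→t: bottleneck 4, flow now 20.
No augmenting path remains; maximum flow = 20.
Cut capacity 20 equals the max flow, so it is a minimum cut.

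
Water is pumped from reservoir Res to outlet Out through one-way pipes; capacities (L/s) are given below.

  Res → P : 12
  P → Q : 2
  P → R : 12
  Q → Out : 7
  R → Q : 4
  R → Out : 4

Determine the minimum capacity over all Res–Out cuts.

Augment Res→P→Q→Out: bottleneck 2, flow now 2.
Augment Res→P→R→Out: bottleneck 4, flow now 6.
Augment Res→P→R→Q→Out: bottleneck 4, flow now 10.
No augmenting path remains; maximum flow = 10.
By max-flow min-cut, the minimum cut capacity equals the max flow.
In the residual graph, reachable from Res: {Res, P, R}.
Min-cut edges: P→Q (2), R→Q (4), R→Out (4); capacity 2 + 4 + 4 = 10.

10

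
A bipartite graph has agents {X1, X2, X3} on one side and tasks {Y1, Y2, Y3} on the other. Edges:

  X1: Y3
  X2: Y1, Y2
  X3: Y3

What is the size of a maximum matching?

2

Unit-capacity flow: source→left, listed edges, right→sink; max matching = max flow.
Augmenting path X1→Y3 (+1); matched 1.
Augmenting path X2→Y1 (+1); matched 2.
No augmenting path remains; maximum matching = 2.
König certificate: {X2, Y3} is a vertex cover of size 2 (every listed pair touches it), so no matching can be larger.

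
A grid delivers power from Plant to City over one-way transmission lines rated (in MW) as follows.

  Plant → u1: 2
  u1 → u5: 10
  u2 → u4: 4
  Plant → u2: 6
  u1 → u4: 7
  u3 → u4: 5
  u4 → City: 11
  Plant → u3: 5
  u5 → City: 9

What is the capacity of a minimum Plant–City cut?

11

Augment Plant→u1→u4→City: bottleneck 2, flow now 2.
Augment Plant→u2→u4→City: bottleneck 4, flow now 6.
Augment Plant→u3→u4→City: bottleneck 5, flow now 11.
No augmenting path remains; maximum flow = 11.
By max-flow min-cut, the minimum cut capacity equals the max flow.
In the residual graph, reachable from Plant: {Plant, u2}.
Min-cut edges: Plant→u1 (2), Plant→u3 (5), u2→u4 (4); capacity 2 + 5 + 4 = 11.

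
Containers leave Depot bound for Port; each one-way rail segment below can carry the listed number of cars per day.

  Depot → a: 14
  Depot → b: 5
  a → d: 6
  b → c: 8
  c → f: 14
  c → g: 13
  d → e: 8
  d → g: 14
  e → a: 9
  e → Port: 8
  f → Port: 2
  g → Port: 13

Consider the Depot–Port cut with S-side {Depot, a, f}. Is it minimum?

No — its capacity is 13, but the minimum cut has capacity 11.

Given cut capacity: 5 + 6 + 2 = 13.
Augment Depot→a→d→e→Port: bottleneck 6, flow now 6.
Augment Depot→b→c→f→Port: bottleneck 2, flow now 8.
Augment Depot→b→c→g→Port: bottleneck 3, flow now 11.
No augmenting path remains; maximum flow = 11.
In the residual graph, reachable from Depot: {Depot, a}.
Min-cut edges: Depot→b (5), a→d (6); capacity 5 + 6 = 11.
Cut capacity 13 exceeds the max flow 11, so it is not minimum.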